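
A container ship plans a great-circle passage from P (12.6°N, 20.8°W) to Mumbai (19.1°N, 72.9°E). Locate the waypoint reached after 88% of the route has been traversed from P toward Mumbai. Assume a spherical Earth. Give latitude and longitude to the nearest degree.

The haversine formula gives a central angle δ ≈ 1.559 rad (89.3°) between the endpoints.
Interpolate at f = 0.88 with slerp weights a = sin((1−f)δ)/sin δ ≈ 0.186, b = sin(fδ)/sin δ ≈ 0.980.
p = a·p₁ + b·p₂ ≈ (0.442, 0.821, 0.361); φ = arcsin(p_z) ≈ 21.18°, λ = atan2(p_y, p_x) ≈ 61.70°.

≈ (21°N, 62°E)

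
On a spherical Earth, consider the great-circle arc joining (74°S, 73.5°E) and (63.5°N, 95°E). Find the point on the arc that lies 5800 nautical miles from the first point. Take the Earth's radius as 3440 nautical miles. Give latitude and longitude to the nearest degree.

From cos δ = sin φ₁ sin φ₂ + cos φ₁ cos φ₂ cos Δλ, the central angle is δ ≈ 2.413 rad (138.2°). The total great-circle distance is δ·R ≈ 2.413 × 3440 ≈ 8299 nmi, so the target fraction is f = 5800/8299 ≈ 0.699.
Interpolate at f ≈ 0.699 with slerp weights a = sin((1−f)δ)/sin δ ≈ 0.997, b = sin(fδ)/sin δ ≈ 1.491.
p = a·p₁ + b·p₂ ≈ (0.020, 0.926, 0.376); φ = arcsin(p_z) ≈ 22.08°, λ = atan2(p_y, p_x) ≈ 88.76°.

≈ (22°N, 89°E)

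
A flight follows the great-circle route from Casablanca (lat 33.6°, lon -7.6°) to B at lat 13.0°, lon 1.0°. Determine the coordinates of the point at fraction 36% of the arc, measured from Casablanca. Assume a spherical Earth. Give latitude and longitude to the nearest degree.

Convert each endpoint to a unit vector on the sphere (x = cos φ cos λ, y = cos φ sin λ, z = sin φ).
The central angle between the endpoints is δ = arccos(p₁·p₂) ≈ 0.385 rad (22.0°).
Interpolate at f = 0.36 with slerp weights a = sin((1−f)δ)/sin δ ≈ 0.649, b = sin(fδ)/sin δ ≈ 0.368.
p = a·p₁ + b·p₂ ≈ (0.895, -0.065, 0.442); φ = arcsin(p_z) ≈ 26.24°, λ = atan2(p_y, p_x) ≈ -4.17°.

≈ lat 26°, lon -4°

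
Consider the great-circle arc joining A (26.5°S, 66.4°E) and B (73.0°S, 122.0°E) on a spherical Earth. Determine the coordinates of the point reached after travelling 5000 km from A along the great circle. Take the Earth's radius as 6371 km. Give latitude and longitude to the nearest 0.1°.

≈ (66.9°S, 98.5°E)

Convert each endpoint to a unit vector on the sphere (x = cos φ cos λ, y = cos φ sin λ, z = sin φ).
The central angle between the endpoints is δ = arccos(p₁·p₂) ≈ 0.959 rad (54.9°). The total great-circle distance is δ·R ≈ 0.959 × 6371 ≈ 6108 km, so the target fraction is f = 5000/6108 ≈ 0.819.
Interpolate at f ≈ 0.819 with slerp weights a = sin((1−f)δ)/sin δ ≈ 0.211, b = sin(fδ)/sin δ ≈ 0.863.
p = a·p₁ + b·p₂ ≈ (-0.058, 0.388, -0.920); φ = arcsin(p_z) ≈ -66.93°, λ = atan2(p_y, p_x) ≈ 98.51°.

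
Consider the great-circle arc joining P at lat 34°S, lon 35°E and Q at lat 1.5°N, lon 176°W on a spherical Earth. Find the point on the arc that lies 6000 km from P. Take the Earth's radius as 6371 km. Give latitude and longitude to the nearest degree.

≈ lat 51°S, lon 108°E

Convert each endpoint to a unit vector on the sphere (x = cos φ cos λ, y = cos φ sin λ, z = sin φ).
The central angle between the endpoints is δ = arccos(p₁·p₂) ≈ 2.382 rad (136.5°). The total great-circle distance is δ·R ≈ 2.382 × 6371 ≈ 15175 km, so the target fraction is f = 6000/15175 ≈ 0.395.
Interpolate at f ≈ 0.395 with slerp weights a = sin((1−f)δ)/sin δ ≈ 1.440, b = sin(fδ)/sin δ ≈ 1.174.
p = a·p₁ + b·p₂ ≈ (-0.193, 0.603, -0.774); φ = arcsin(p_z) ≈ -50.74°, λ = atan2(p_y, p_x) ≈ 107.77°.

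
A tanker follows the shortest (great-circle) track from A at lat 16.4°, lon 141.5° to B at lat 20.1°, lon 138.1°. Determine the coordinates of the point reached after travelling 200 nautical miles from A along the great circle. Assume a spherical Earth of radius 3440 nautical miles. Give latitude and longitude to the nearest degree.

The haversine formula gives a central angle δ ≈ 0.086 rad (4.9°) between the endpoints. The total great-circle distance is δ·R ≈ 0.086 × 3440 ≈ 295 nmi, so the target fraction is f = 200/295 ≈ 0.678.
Interpolate at f ≈ 0.678 with slerp weights a = sin((1−f)δ)/sin δ ≈ 0.322, b = sin(fδ)/sin δ ≈ 0.679.
p = a·p₁ + b·p₂ ≈ (-0.716, 0.618, 0.324); φ = arcsin(p_z) ≈ 18.92°, λ = atan2(p_y, p_x) ≈ 139.21°.

≈ lat 19°, lon 139°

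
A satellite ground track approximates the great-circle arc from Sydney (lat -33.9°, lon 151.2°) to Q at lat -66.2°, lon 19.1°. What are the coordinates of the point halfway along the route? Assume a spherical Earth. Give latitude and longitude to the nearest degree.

≈ lat -67°, lon 123°

The haversine formula gives a central angle δ ≈ 1.281 rad (73.4°) between the endpoints.
Interpolate at f = 1/2 with slerp weights a = sin((1−f)δ)/sin δ ≈ 0.624, b = sin(fδ)/sin δ ≈ 0.624.
p = a·p₁ + b·p₂ ≈ (-0.216, 0.332, -0.918); φ = arcsin(p_z) ≈ -66.69°, λ = atan2(p_y, p_x) ≈ 123.04°.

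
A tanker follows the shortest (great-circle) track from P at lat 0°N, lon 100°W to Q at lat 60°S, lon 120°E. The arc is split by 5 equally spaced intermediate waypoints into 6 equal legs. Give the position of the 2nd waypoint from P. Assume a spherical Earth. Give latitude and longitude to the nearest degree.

≈ lat 35°S, lon 115°W

Convert each endpoint to a unit vector on the sphere (x = cos φ cos λ, y = cos φ sin λ, z = sin φ).
The central angle between the endpoints is δ = arccos(p₁·p₂) ≈ 1.964 rad (112.5°).
Interpolate at f = 2/6 with slerp weights a = sin((1−f)δ)/sin δ ≈ 1.046, b = sin(fδ)/sin δ ≈ 0.659.
p = a·p₁ + b·p₂ ≈ (-0.346, -0.744, -0.571); φ = arcsin(p_z) ≈ -34.81°, λ = atan2(p_y, p_x) ≈ -114.95°.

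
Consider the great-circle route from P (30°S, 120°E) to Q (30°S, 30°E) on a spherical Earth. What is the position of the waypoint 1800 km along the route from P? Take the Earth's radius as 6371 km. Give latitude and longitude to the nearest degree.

Write both endpoints as unit vectors p₁, p₂ with components (cos φ cos λ, cos φ sin λ, sin φ).
The central angle between the endpoints is δ = arccos(p₁·p₂) ≈ 1.318 rad (75.5°). The total great-circle distance is δ·R ≈ 1.318 × 6371 ≈ 8398 km, so the target fraction is f = 1800/8398 ≈ 0.214.
Interpolate at f ≈ 0.214 with slerp weights a = sin((1−f)δ)/sin δ ≈ 0.888, b = sin(fδ)/sin δ ≈ 0.288.
p = a·p₁ + b·p₂ ≈ (-0.169, 0.791, -0.588); φ = arcsin(p_z) ≈ -36.03°, λ = atan2(p_y, p_x) ≈ 102.04°.

≈ (36°S, 102°E)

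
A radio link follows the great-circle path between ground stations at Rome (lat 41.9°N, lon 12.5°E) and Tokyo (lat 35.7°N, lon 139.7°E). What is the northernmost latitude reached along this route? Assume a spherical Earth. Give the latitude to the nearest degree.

The great circle lies in the plane with unit normal n̂ = (p₁ × p₂)/|p₁ × p₂|.
Here n̂_z ≈ +0.482; the vertex latitude is φ_max = arccos|n̂_z| ≈ 61.2°.

≈ 61°N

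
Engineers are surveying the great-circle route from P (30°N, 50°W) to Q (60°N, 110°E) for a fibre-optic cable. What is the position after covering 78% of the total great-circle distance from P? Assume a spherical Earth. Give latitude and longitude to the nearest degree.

≈ (77°N, 83°E)

From cos δ = sin φ₁ sin φ₂ + cos φ₁ cos φ₂ cos Δλ, the central angle is δ ≈ 1.545 rad (88.5°).
Interpolate at f = 0.78 with slerp weights a = sin((1−f)δ)/sin δ ≈ 0.333, b = sin(fδ)/sin δ ≈ 0.934.
p = a·p₁ + b·p₂ ≈ (0.026, 0.218, 0.976); φ = arcsin(p_z) ≈ 77.34°, λ = atan2(p_y, p_x) ≈ 83.22°.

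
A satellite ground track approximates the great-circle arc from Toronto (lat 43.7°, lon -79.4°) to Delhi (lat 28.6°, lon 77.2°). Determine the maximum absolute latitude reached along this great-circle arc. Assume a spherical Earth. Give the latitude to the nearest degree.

The great circle lies in the plane with unit normal n̂ = (p₁ × p₂)/|p₁ × p₂|.
Here n̂_z ≈ +0.260; the vertex latitude is φ_max = arccos|n̂_z| ≈ 74.9°.

≈ 75°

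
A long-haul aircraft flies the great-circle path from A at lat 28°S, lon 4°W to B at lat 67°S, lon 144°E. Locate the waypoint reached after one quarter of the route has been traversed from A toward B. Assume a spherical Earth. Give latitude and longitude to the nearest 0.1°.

≈ lat 47.9°S, lon 2.3°E

Write both endpoints as unit vectors p₁, p₂ with components (cos φ cos λ, cos φ sin λ, sin φ).
The central angle between the endpoints is δ = arccos(p₁·p₂) ≈ 1.431 rad (82.0°).
Interpolate at f = 1/4 with slerp weights a = sin((1−f)δ)/sin δ ≈ 0.887, b = sin(fδ)/sin δ ≈ 0.354.
p = a·p₁ + b·p₂ ≈ (0.670, 0.027, -0.742); φ = arcsin(p_z) ≈ -47.91°, λ = atan2(p_y, p_x) ≈ 2.27°.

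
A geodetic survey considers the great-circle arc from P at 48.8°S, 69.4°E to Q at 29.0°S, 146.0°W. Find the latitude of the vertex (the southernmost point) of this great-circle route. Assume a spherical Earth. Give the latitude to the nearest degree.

The great circle lies in the plane with unit normal n̂ = (p₁ × p₂)/|p₁ × p₂|.
Here n̂_z ≈ +0.336; the vertex latitude is φ_max = arccos|n̂_z| ≈ 70.4°.

≈ 70°S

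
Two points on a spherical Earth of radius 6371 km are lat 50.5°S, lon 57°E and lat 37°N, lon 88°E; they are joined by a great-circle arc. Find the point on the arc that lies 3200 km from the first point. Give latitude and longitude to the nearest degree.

≈ lat 23°S, lon 69°E

Convert each endpoint to a unit vector on the sphere (x = cos φ cos λ, y = cos φ sin λ, z = sin φ).
The central angle between the endpoints is δ = arccos(p₁·p₂) ≈ 1.600 rad (91.7°). The total great-circle distance is δ·R ≈ 1.600 × 6371 ≈ 10192 km, so the target fraction is f = 3200/10192 ≈ 0.314.
Interpolate at f ≈ 0.314 with slerp weights a = sin((1−f)δ)/sin δ ≈ 0.890, b = sin(fδ)/sin δ ≈ 0.482.
p = a·p₁ + b·p₂ ≈ (0.322, 0.859, -0.397); φ = arcsin(p_z) ≈ -23.40°, λ = atan2(p_y, p_x) ≈ 69.47°.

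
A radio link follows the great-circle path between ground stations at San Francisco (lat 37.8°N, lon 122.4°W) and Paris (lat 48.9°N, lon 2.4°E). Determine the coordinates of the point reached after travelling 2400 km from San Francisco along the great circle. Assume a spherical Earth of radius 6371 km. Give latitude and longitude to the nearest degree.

Convert each endpoint to a unit vector on the sphere (x = cos φ cos λ, y = cos φ sin λ, z = sin φ).
The central angle between the endpoints is δ = arccos(p₁·p₂) ≈ 1.405 rad (80.5°). The total great-circle distance is δ·R ≈ 1.405 × 6371 ≈ 8949 km, so the target fraction is f = 2400/8949 ≈ 0.268.
Interpolate at f ≈ 0.268 with slerp weights a = sin((1−f)δ)/sin δ ≈ 0.868, b = sin(fδ)/sin δ ≈ 0.373.
p = a·p₁ + b·p₂ ≈ (-0.123, -0.569, 0.813); φ = arcsin(p_z) ≈ 54.41°, λ = atan2(p_y, p_x) ≈ -102.16°.

≈ lat 54°N, lon 102°W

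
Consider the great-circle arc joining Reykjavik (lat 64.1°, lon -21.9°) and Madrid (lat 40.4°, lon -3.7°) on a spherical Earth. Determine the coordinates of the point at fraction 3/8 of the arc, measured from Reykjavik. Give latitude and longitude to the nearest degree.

≈ lat 56°, lon -13°

Convert each endpoint to a unit vector on the sphere (x = cos φ cos λ, y = cos φ sin λ, z = sin φ).
The central angle between the endpoints is δ = arccos(p₁·p₂) ≈ 0.453 rad (26.0°).
Interpolate at f = 3/8 with slerp weights a = sin((1−f)δ)/sin δ ≈ 0.638, b = sin(fδ)/sin δ ≈ 0.386.
p = a·p₁ + b·p₂ ≈ (0.552, -0.123, 0.825); φ = arcsin(p_z) ≈ 55.54°, λ = atan2(p_y, p_x) ≈ -12.55°.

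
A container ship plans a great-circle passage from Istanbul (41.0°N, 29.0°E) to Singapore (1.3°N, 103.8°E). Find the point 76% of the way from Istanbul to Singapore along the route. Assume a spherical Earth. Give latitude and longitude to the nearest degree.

≈ 14°N, 90°E

Convert each endpoint to a unit vector on the sphere (x = cos φ cos λ, y = cos φ sin λ, z = sin φ).
The central angle between the endpoints is δ = arccos(p₁·p₂) ≈ 1.356 rad (77.7°).
Interpolate at f = 0.76 with slerp weights a = sin((1−f)δ)/sin δ ≈ 0.327, b = sin(fδ)/sin δ ≈ 0.878.
p = a·p₁ + b·p₂ ≈ (0.007, 0.972, 0.235); φ = arcsin(p_z) ≈ 13.57°, λ = atan2(p_y, p_x) ≈ 89.60°.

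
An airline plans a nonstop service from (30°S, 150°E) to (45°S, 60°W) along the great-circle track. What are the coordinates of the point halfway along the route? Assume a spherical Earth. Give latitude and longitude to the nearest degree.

Convert each endpoint to a unit vector on the sphere (x = cos φ cos λ, y = cos φ sin λ, z = sin φ).
The central angle between the endpoints is δ = arccos(p₁·p₂) ≈ 1.749 rad (100.2°).
Interpolate at f = 1/2 with slerp weights a = sin((1−f)δ)/sin δ ≈ 0.779, b = sin(fδ)/sin δ ≈ 0.779.
p = a·p₁ + b·p₂ ≈ (-0.309, -0.140, -0.941); φ = arcsin(p_z) ≈ -70.18°, λ = atan2(p_y, p_x) ≈ -155.66°.

≈ (70°S, 156°W)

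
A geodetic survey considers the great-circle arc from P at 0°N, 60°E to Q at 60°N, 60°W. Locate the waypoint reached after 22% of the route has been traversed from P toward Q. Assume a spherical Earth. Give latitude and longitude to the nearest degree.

Write both endpoints as unit vectors p₁, p₂ with components (cos φ cos λ, cos φ sin λ, sin φ).
The central angle between the endpoints is δ = arccos(p₁·p₂) ≈ 1.823 rad (104.5°).
Interpolate at f = 0.22 with slerp weights a = sin((1−f)δ)/sin δ ≈ 1.021, b = sin(fδ)/sin δ ≈ 0.403.
p = a·p₁ + b·p₂ ≈ (0.612, 0.710, 0.349); φ = arcsin(p_z) ≈ 20.44°, λ = atan2(p_y, p_x) ≈ 49.26°.

≈ 20°N, 49°E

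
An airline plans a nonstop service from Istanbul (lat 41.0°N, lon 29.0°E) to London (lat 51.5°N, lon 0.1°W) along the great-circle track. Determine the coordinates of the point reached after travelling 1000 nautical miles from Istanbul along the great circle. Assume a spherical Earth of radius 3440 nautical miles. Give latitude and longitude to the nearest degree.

≈ lat 50°N, lon 9°E

Write both endpoints as unit vectors p₁, p₂ with components (cos φ cos λ, cos φ sin λ, sin φ).
The central angle between the endpoints is δ = arccos(p₁·p₂) ≈ 0.393 rad (22.5°). The total great-circle distance is δ·R ≈ 0.393 × 3440 ≈ 1350 nmi, so the target fraction is f = 1000/1350 ≈ 0.741.
Interpolate at f ≈ 0.741 with slerp weights a = sin((1−f)δ)/sin δ ≈ 0.266, b = sin(fδ)/sin δ ≈ 0.749.
p = a·p₁ + b·p₂ ≈ (0.642, 0.096, 0.761); φ = arcsin(p_z) ≈ 49.53°, λ = atan2(p_y, p_x) ≈ 8.54°.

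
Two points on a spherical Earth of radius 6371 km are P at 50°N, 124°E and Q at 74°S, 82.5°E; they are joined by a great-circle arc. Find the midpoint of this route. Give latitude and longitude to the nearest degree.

From cos δ = sin φ₁ sin φ₂ + cos φ₁ cos φ₂ cos Δλ, the central angle is δ ≈ 2.219 rad (127.1°).
Interpolate at f = 1/2 with slerp weights a = sin((1−f)δ)/sin δ ≈ 1.123, b = sin(fδ)/sin δ ≈ 1.123.
p = a·p₁ + b·p₂ ≈ (-0.363, 0.905, -0.219); φ = arcsin(p_z) ≈ -12.67°, λ = atan2(p_y, p_x) ≈ 111.86°.

≈ 13°S, 112°E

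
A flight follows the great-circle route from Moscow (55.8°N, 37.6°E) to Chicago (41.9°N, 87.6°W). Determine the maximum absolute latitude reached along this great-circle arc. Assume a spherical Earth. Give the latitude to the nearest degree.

The great circle lies in the plane with unit normal n̂ = (p₁ × p₂)/|p₁ × p₂|.
Here n̂_z ≈ -0.360; the vertex latitude is φ_max = arccos|n̂_z| ≈ 68.9°.

≈ 69°N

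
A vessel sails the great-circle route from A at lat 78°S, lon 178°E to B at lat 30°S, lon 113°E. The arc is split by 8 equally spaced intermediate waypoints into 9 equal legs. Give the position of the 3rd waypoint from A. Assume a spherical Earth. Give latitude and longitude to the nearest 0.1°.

≈ lat 65.1°S, lon 132.1°E

From cos δ = sin φ₁ sin φ₂ + cos φ₁ cos φ₂ cos Δλ, the central angle is δ ≈ 0.970 rad (55.6°).
Interpolate at f = 3/9 with slerp weights a = sin((1−f)δ)/sin δ ≈ 0.730, b = sin(fδ)/sin δ ≈ 0.385.
p = a·p₁ + b·p₂ ≈ (-0.282, 0.312, -0.907); φ = arcsin(p_z) ≈ -65.11°, λ = atan2(p_y, p_x) ≈ 132.09°.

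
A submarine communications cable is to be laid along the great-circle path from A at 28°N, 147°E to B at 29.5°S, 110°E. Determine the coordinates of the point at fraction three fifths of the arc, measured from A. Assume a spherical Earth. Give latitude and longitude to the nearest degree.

Convert each endpoint to a unit vector on the sphere (x = cos φ cos λ, y = cos φ sin λ, z = sin φ).
The central angle between the endpoints is δ = arccos(p₁·p₂) ≈ 1.178 rad (67.5°).
Interpolate at f = 3/5 with slerp weights a = sin((1−f)δ)/sin δ ≈ 0.491, b = sin(fδ)/sin δ ≈ 0.703.
p = a·p₁ + b·p₂ ≈ (-0.573, 0.811, -0.115); φ = arcsin(p_z) ≈ -6.63°, λ = atan2(p_y, p_x) ≈ 125.24°.

≈ 7°S, 125°E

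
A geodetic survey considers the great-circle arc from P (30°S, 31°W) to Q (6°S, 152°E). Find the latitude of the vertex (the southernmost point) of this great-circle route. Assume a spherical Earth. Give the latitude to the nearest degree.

The great circle lies in the plane with unit normal n̂ = (p₁ × p₂)/|p₁ × p₂|.
Here n̂_z ≈ -0.076; the vertex latitude is φ_max = arccos|n̂_z| ≈ 85.6°.
Check via Clairaut: cos φ_max = |cos φ₁| · sin C = cos(30.0°)·sin(174.9°) ≈ 0.076, again giving ≈ 85.6°.

≈ 86°S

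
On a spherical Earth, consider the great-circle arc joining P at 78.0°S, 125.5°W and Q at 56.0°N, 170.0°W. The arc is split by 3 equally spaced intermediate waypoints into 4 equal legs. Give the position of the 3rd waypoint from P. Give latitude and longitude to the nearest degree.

≈ 22°N, 163°W

From cos δ = sin φ₁ sin φ₂ + cos φ₁ cos φ₂ cos Δλ, the central angle is δ ≈ 2.386 rad (136.7°).
Interpolate at f = 3/4 with slerp weights a = sin((1−f)δ)/sin δ ≈ 0.819, b = sin(fδ)/sin δ ≈ 1.424.
p = a·p₁ + b·p₂ ≈ (-0.883, -0.277, 0.379); φ = arcsin(p_z) ≈ 22.26°, λ = atan2(p_y, p_x) ≈ -162.59°.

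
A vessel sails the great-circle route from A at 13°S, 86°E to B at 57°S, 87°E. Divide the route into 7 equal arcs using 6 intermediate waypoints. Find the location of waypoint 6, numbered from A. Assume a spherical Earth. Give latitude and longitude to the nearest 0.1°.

Write both endpoints as unit vectors p₁, p₂ with components (cos φ cos λ, cos φ sin λ, sin φ).
The central angle between the endpoints is δ = arccos(p₁·p₂) ≈ 0.768 rad (44.0°).
Interpolate at f = 6/7 with slerp weights a = sin((1−f)δ)/sin δ ≈ 0.158, b = sin(fδ)/sin δ ≈ 0.881.
p = a·p₁ + b·p₂ ≈ (0.036, 0.632, -0.774); φ = arcsin(p_z) ≈ -50.71°, λ = atan2(p_y, p_x) ≈ 86.76°.

≈ 50.7°S, 86.8°E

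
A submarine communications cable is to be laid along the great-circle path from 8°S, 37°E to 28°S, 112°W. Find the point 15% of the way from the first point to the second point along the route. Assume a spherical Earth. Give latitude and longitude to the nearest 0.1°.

From cos δ = sin φ₁ sin φ₂ + cos φ₁ cos φ₂ cos Δλ, the central angle is δ ≈ 2.324 rad (133.2°).
Interpolate at f = 0.15 with slerp weights a = sin((1−f)δ)/sin δ ≈ 1.260, b = sin(fδ)/sin δ ≈ 0.468.
p = a·p₁ + b·p₂ ≈ (0.842, 0.368, -0.395); φ = arcsin(p_z) ≈ -23.28°, λ = atan2(p_y, p_x) ≈ 23.59°.

≈ 23.3°S, 23.6°E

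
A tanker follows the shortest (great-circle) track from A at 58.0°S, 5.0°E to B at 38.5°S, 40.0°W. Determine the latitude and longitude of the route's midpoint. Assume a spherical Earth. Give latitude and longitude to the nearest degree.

Write both endpoints as unit vectors p₁, p₂ with components (cos φ cos λ, cos φ sin λ, sin φ).
The central angle between the endpoints is δ = arccos(p₁·p₂) ≈ 0.607 rad (34.8°).
Interpolate at f = 1/2 with slerp weights a = sin((1−f)δ)/sin δ ≈ 0.524, b = sin(fδ)/sin δ ≈ 0.524.
p = a·p₁ + b·p₂ ≈ (0.591, -0.239, -0.771); φ = arcsin(p_z) ≈ -50.40°, λ = atan2(p_y, p_x) ≈ -22.06°.

≈ 50°S, 22°W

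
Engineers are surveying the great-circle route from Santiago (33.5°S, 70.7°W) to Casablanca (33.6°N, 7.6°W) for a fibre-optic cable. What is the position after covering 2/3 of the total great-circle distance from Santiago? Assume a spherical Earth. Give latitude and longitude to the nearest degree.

≈ 12°N, 30°W

From cos δ = sin φ₁ sin φ₂ + cos φ₁ cos φ₂ cos Δλ, the central angle is δ ≈ 1.562 rad (89.5°).
Interpolate at f = 2/3 with slerp weights a = sin((1−f)δ)/sin δ ≈ 0.497, b = sin(fδ)/sin δ ≈ 0.863.
p = a·p₁ + b·p₂ ≈ (0.850, -0.487, 0.203); φ = arcsin(p_z) ≈ 11.72°, λ = atan2(p_y, p_x) ≈ -29.80°.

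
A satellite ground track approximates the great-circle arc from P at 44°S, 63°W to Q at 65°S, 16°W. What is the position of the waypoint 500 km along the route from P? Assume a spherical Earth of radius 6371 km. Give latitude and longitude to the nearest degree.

Convert each endpoint to a unit vector on the sphere (x = cos φ cos λ, y = cos φ sin λ, z = sin φ).
The central angle between the endpoints is δ = arccos(p₁·p₂) ≈ 0.579 rad (33.2°). The total great-circle distance is δ·R ≈ 0.579 × 6371 ≈ 3690 km, so the target fraction is f = 500/3690 ≈ 0.136.
Interpolate at f ≈ 0.136 with slerp weights a = sin((1−f)δ)/sin δ ≈ 0.877, b = sin(fδ)/sin δ ≈ 0.143.
p = a·p₁ + b·p₂ ≈ (0.345, -0.579, -0.739); φ = arcsin(p_z) ≈ -47.65°, λ = atan2(p_y, p_x) ≈ -59.23°.

≈ 48°S, 59°W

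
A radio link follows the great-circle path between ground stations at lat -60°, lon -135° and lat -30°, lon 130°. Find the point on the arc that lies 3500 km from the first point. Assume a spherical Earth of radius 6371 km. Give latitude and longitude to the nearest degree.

Write both endpoints as unit vectors p₁, p₂ with components (cos φ cos λ, cos φ sin λ, sin φ).
The central angle between the endpoints is δ = arccos(p₁·p₂) ≈ 1.164 rad (66.7°). The total great-circle distance is δ·R ≈ 1.164 × 6371 ≈ 7419 km, so the target fraction is f = 3500/7419 ≈ 0.472.
Interpolate at f ≈ 0.472 with slerp weights a = sin((1−f)δ)/sin δ ≈ 0.628, b = sin(fδ)/sin δ ≈ 0.568.
p = a·p₁ + b·p₂ ≈ (-0.539, 0.155, -0.828); φ = arcsin(p_z) ≈ -55.92°, λ = atan2(p_y, p_x) ≈ 163.94°.

≈ lat -56°, lon 164°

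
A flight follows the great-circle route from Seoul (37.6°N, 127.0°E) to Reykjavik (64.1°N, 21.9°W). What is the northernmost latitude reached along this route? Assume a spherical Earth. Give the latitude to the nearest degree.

The great circle lies in the plane with unit normal n̂ = (p₁ × p₂)/|p₁ × p₂|.
Here n̂_z ≈ -0.185; the vertex latitude is φ_max = arccos|n̂_z| ≈ 79.4°.

≈ 79°N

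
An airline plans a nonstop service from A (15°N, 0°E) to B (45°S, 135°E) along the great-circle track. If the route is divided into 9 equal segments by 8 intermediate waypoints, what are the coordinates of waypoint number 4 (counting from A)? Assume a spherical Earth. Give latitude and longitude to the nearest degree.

≈ (28°S, 41°E)

Write both endpoints as unit vectors p₁, p₂ with components (cos φ cos λ, cos φ sin λ, sin φ).
The central angle between the endpoints is δ = arccos(p₁·p₂) ≈ 2.300 rad (131.8°).
Interpolate at f = 4/9 with slerp weights a = sin((1−f)δ)/sin δ ≈ 1.283, b = sin(fδ)/sin δ ≈ 1.144.
p = a·p₁ + b·p₂ ≈ (0.668, 0.572, -0.477); φ = arcsin(p_z) ≈ -28.46°, λ = atan2(p_y, p_x) ≈ 40.58°.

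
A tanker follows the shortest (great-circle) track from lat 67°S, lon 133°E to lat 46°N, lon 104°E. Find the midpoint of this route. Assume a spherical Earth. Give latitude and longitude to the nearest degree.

Convert each endpoint to a unit vector on the sphere (x = cos φ cos λ, y = cos φ sin λ, z = sin φ).
The central angle between the endpoints is δ = arccos(p₁·p₂) ≈ 2.009 rad (115.1°).
Interpolate at f = 1/2 with slerp weights a = sin((1−f)δ)/sin δ ≈ 0.932, b = sin(fδ)/sin δ ≈ 0.932.
p = a·p₁ + b·p₂ ≈ (-0.405, 0.895, -0.188); φ = arcsin(p_z) ≈ -10.81°, λ = atan2(p_y, p_x) ≈ 114.36°.

≈ lat 11°S, lon 114°E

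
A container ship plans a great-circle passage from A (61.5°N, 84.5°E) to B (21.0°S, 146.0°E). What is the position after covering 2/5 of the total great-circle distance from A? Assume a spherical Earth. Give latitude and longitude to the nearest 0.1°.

≈ (31.5°N, 121.4°E)

From cos δ = sin φ₁ sin φ₂ + cos φ₁ cos φ₂ cos Δλ, the central angle is δ ≈ 1.673 rad (95.9°).
Interpolate at f = 2/5 with slerp weights a = sin((1−f)δ)/sin δ ≈ 0.848, b = sin(fδ)/sin δ ≈ 0.624.
p = a·p₁ + b·p₂ ≈ (-0.444, 0.728, 0.522); φ = arcsin(p_z) ≈ 31.45°, λ = atan2(p_y, p_x) ≈ 121.36°.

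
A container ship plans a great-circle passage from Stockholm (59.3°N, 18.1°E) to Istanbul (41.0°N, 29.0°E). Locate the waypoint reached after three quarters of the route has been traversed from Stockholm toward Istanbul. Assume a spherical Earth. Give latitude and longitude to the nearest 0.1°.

≈ 45.7°N, 27.0°E

The haversine formula gives a central angle δ ≈ 0.341 rad (19.5°) between the endpoints.
Interpolate at f = 3/4 with slerp weights a = sin((1−f)δ)/sin δ ≈ 0.255, b = sin(fδ)/sin δ ≈ 0.756.
p = a·p₁ + b·p₂ ≈ (0.623, 0.317, 0.715); φ = arcsin(p_z) ≈ 45.66°, λ = atan2(p_y, p_x) ≈ 26.98°.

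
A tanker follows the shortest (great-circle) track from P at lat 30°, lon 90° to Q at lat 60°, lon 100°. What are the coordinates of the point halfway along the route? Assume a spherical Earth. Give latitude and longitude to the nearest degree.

The haversine formula gives a central angle δ ≈ 0.537 rad (30.7°) between the endpoints.
Interpolate at f = 1/2 with slerp weights a = sin((1−f)δ)/sin δ ≈ 0.519, b = sin(fδ)/sin δ ≈ 0.519.
p = a·p₁ + b·p₂ ≈ (-0.045, 0.704, 0.708); φ = arcsin(p_z) ≈ 45.10°, λ = atan2(p_y, p_x) ≈ 93.66°.

≈ lat 45°, lon 94°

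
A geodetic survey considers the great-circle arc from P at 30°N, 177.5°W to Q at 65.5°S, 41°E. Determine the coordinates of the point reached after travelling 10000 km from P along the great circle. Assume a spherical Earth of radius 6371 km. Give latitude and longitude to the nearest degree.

≈ 53°S, 143°E

Convert each endpoint to a unit vector on the sphere (x = cos φ cos λ, y = cos φ sin λ, z = sin φ).
The central angle between the endpoints is δ = arccos(p₁·p₂) ≈ 2.398 rad (137.4°). The total great-circle distance is δ·R ≈ 2.398 × 6371 ≈ 15278 km, so the target fraction is f = 10000/15278 ≈ 0.655.
Interpolate at f ≈ 0.655 with slerp weights a = sin((1−f)δ)/sin δ ≈ 1.088, b = sin(fδ)/sin δ ≈ 1.477.
p = a·p₁ + b·p₂ ≈ (-0.479, 0.361, -0.800); φ = arcsin(p_z) ≈ -53.13°, λ = atan2(p_y, p_x) ≈ 143.04°.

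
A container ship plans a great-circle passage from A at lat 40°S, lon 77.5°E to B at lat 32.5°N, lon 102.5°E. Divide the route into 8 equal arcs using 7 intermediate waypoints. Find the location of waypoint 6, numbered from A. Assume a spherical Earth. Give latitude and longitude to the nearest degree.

≈ lat 14°N, lon 96°E

Convert each endpoint to a unit vector on the sphere (x = cos φ cos λ, y = cos φ sin λ, z = sin φ).
The central angle between the endpoints is δ = arccos(p₁·p₂) ≈ 1.328 rad (76.1°).
Interpolate at f = 6/8 with slerp weights a = sin((1−f)δ)/sin δ ≈ 0.336, b = sin(fδ)/sin δ ≈ 0.865.
p = a·p₁ + b·p₂ ≈ (-0.102, 0.963, 0.249); φ = arcsin(p_z) ≈ 14.40°, λ = atan2(p_y, p_x) ≈ 96.06°.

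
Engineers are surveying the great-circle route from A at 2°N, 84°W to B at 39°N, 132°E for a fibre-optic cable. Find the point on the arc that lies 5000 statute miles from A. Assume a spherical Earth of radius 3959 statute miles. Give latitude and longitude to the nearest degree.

Write both endpoints as unit vectors p₁, p₂ with components (cos φ cos λ, cos φ sin λ, sin φ).
The central angle between the endpoints is δ = arccos(p₁·p₂) ≈ 2.222 rad (127.3°). The total great-circle distance is δ·R ≈ 2.222 × 3959 ≈ 8798 mi, so the target fraction is f = 5000/8798 ≈ 0.568.
Interpolate at f ≈ 0.568 with slerp weights a = sin((1−f)δ)/sin δ ≈ 1.030, b = sin(fδ)/sin δ ≈ 1.198.
p = a·p₁ + b·p₂ ≈ (-0.516, -0.331, 0.790); φ = arcsin(p_z) ≈ 52.20°, λ = atan2(p_y, p_x) ≈ -147.28°.

≈ 52°N, 147°W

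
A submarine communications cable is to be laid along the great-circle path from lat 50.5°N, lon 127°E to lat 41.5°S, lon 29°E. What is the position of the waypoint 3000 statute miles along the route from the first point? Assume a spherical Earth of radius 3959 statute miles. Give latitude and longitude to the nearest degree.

≈ lat 22°N, lon 85°E

Convert each endpoint to a unit vector on the sphere (x = cos φ cos λ, y = cos φ sin λ, z = sin φ).
The central angle between the endpoints is δ = arccos(p₁·p₂) ≈ 2.187 rad (125.3°). The total great-circle distance is δ·R ≈ 2.187 × 3959 ≈ 8657 mi, so the target fraction is f = 3000/8657 ≈ 0.347.
Interpolate at f ≈ 0.347 with slerp weights a = sin((1−f)δ)/sin δ ≈ 1.213, b = sin(fδ)/sin δ ≈ 0.842.
p = a·p₁ + b·p₂ ≈ (0.087, 0.922, 0.378); φ = arcsin(p_z) ≈ 22.20°, λ = atan2(p_y, p_x) ≈ 84.59°.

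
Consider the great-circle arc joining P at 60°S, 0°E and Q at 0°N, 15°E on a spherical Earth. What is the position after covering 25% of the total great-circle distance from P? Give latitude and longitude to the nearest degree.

≈ 45°S, 6°E

Convert each endpoint to a unit vector on the sphere (x = cos φ cos λ, y = cos φ sin λ, z = sin φ).
The central angle between the endpoints is δ = arccos(p₁·p₂) ≈ 1.067 rad (61.1°).
Interpolate at f = 0.25 with slerp weights a = sin((1−f)δ)/sin δ ≈ 0.819, b = sin(fδ)/sin δ ≈ 0.301.
p = a·p₁ + b·p₂ ≈ (0.700, 0.078, -0.710); φ = arcsin(p_z) ≈ -45.20°, λ = atan2(p_y, p_x) ≈ 6.35°.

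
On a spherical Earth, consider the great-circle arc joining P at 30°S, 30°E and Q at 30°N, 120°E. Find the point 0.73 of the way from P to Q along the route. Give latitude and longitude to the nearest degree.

From cos δ = sin φ₁ sin φ₂ + cos φ₁ cos φ₂ cos Δλ, the central angle is δ ≈ 1.823 rad (104.5°).
Interpolate at f = 0.73 with slerp weights a = sin((1−f)δ)/sin δ ≈ 0.488, b = sin(fδ)/sin δ ≈ 1.003.
p = a·p₁ + b·p₂ ≈ (-0.068, 0.964, 0.258); φ = arcsin(p_z) ≈ 14.92°, λ = atan2(p_y, p_x) ≈ 94.05°.

≈ 15°N, 94°E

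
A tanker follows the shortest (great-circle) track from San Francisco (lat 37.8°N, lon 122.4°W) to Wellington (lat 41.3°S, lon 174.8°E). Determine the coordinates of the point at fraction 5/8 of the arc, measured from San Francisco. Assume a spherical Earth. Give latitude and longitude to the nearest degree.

Convert each endpoint to a unit vector on the sphere (x = cos φ cos λ, y = cos φ sin λ, z = sin φ).
The central angle between the endpoints is δ = arccos(p₁·p₂) ≈ 1.704 rad (97.7°).
Interpolate at f = 5/8 with slerp weights a = sin((1−f)δ)/sin δ ≈ 0.602, b = sin(fδ)/sin δ ≈ 0.883.
p = a·p₁ + b·p₂ ≈ (-0.915, -0.341, -0.214); φ = arcsin(p_z) ≈ -12.34°, λ = atan2(p_y, p_x) ≈ -159.54°.

≈ lat 12°S, lon 160°W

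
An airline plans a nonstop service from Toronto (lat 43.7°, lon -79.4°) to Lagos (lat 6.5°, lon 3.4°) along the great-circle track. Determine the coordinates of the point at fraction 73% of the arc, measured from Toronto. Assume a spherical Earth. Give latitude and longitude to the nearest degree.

≈ lat 21°, lon -13°

Write both endpoints as unit vectors p₁, p₂ with components (cos φ cos λ, cos φ sin λ, sin φ).
The central angle between the endpoints is δ = arccos(p₁·p₂) ≈ 1.402 rad (80.3°).
Interpolate at f = 0.73 with slerp weights a = sin((1−f)δ)/sin δ ≈ 0.375, b = sin(fδ)/sin δ ≈ 0.866.
p = a·p₁ + b·p₂ ≈ (0.909, -0.215, 0.357); φ = arcsin(p_z) ≈ 20.92°, λ = atan2(p_y, p_x) ≈ -13.33°.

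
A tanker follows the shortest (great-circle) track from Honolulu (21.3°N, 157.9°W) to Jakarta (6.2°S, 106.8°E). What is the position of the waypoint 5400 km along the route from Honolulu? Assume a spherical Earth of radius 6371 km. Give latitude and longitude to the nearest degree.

From cos δ = sin φ₁ sin φ₂ + cos φ₁ cos φ₂ cos Δλ, the central angle is δ ≈ 1.696 rad (97.2°). The total great-circle distance is δ·R ≈ 1.696 × 6371 ≈ 10805 km, so the target fraction is f = 5400/10805 ≈ 0.500.
Interpolate at f ≈ 0.500 with slerp weights a = sin((1−f)δ)/sin δ ≈ 0.756, b = sin(fδ)/sin δ ≈ 0.756.
p = a·p₁ + b·p₂ ≈ (-0.870, 0.454, 0.193); φ = arcsin(p_z) ≈ 11.13°, λ = atan2(p_y, p_x) ≈ 152.43°.

≈ 11°N, 152°E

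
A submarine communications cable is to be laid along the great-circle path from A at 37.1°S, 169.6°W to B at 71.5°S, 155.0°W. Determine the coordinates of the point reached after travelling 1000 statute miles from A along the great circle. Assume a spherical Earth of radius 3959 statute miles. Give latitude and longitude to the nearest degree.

≈ 51°S, 166°W

Write both endpoints as unit vectors p₁, p₂ with components (cos φ cos λ, cos φ sin λ, sin φ).
The central angle between the endpoints is δ = arccos(p₁·p₂) ≈ 0.615 rad (35.2°). The total great-circle distance is δ·R ≈ 0.615 × 3959 ≈ 2434 mi, so the target fraction is f = 1000/2434 ≈ 0.411.
Interpolate at f ≈ 0.411 with slerp weights a = sin((1−f)δ)/sin δ ≈ 0.614, b = sin(fδ)/sin δ ≈ 0.433.
p = a·p₁ + b·p₂ ≈ (-0.606, -0.147, -0.781); φ = arcsin(p_z) ≈ -51.40°, λ = atan2(p_y, p_x) ≈ -166.42°.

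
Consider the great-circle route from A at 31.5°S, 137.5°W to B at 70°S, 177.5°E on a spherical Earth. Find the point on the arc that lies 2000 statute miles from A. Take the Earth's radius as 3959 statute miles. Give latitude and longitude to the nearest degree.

Write both endpoints as unit vectors p₁, p₂ with components (cos φ cos λ, cos φ sin λ, sin φ).
The central angle between the endpoints is δ = arccos(p₁·p₂) ≈ 0.799 rad (45.8°). The total great-circle distance is δ·R ≈ 0.799 × 3959 ≈ 3165 mi, so the target fraction is f = 2000/3165 ≈ 0.632.
Interpolate at f ≈ 0.632 with slerp weights a = sin((1−f)δ)/sin δ ≈ 0.404, b = sin(fδ)/sin δ ≈ 0.675.
p = a·p₁ + b·p₂ ≈ (-0.485, -0.223, -0.846); φ = arcsin(p_z) ≈ -57.75°, λ = atan2(p_y, p_x) ≈ -155.31°.

≈ 58°S, 155°W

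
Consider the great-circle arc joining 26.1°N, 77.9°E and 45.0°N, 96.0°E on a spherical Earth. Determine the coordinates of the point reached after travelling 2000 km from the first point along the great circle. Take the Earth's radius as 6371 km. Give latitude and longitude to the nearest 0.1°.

≈ 40.6°N, 90.7°E

From cos δ = sin φ₁ sin φ₂ + cos φ₁ cos φ₂ cos Δλ, the central angle is δ ≈ 0.416 rad (23.8°). The total great-circle distance is δ·R ≈ 0.416 × 6371 ≈ 2651 km, so the target fraction is f = 2000/2651 ≈ 0.754.
Interpolate at f ≈ 0.754 with slerp weights a = sin((1−f)δ)/sin δ ≈ 0.252, b = sin(fδ)/sin δ ≈ 0.764.
p = a·p₁ + b·p₂ ≈ (-0.009, 0.759, 0.651); φ = arcsin(p_z) ≈ 40.63°, λ = atan2(p_y, p_x) ≈ 90.68°.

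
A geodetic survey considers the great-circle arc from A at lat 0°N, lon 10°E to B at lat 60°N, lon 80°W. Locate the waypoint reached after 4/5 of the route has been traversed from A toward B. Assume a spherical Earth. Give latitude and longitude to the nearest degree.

≈ lat 55°N, lon 47°W

The haversine formula gives a central angle δ ≈ 1.571 rad (90.0°) between the endpoints.
Interpolate at f = 4/5 with slerp weights a = sin((1−f)δ)/sin δ ≈ 0.309, b = sin(fδ)/sin δ ≈ 0.951.
p = a·p₁ + b·p₂ ≈ (0.387, -0.415, 0.824); φ = arcsin(p_z) ≈ 55.45°, λ = atan2(p_y, p_x) ≈ -46.98°.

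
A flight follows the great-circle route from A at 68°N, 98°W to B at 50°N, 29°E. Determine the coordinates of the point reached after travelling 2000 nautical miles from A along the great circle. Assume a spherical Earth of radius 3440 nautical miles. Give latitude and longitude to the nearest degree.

≈ 69°N, 6°E

Write both endpoints as unit vectors p₁, p₂ with components (cos φ cos λ, cos φ sin λ, sin φ).
The central angle between the endpoints is δ = arccos(p₁·p₂) ≈ 0.970 rad (55.6°). The total great-circle distance is δ·R ≈ 0.970 × 3440 ≈ 3337 nmi, so the target fraction is f = 2000/3337 ≈ 0.599.
Interpolate at f ≈ 0.599 with slerp weights a = sin((1−f)δ)/sin δ ≈ 0.459, b = sin(fδ)/sin δ ≈ 0.666.
p = a·p₁ + b·p₂ ≈ (0.350, 0.037, 0.936); φ = arcsin(p_z) ≈ 69.37°, λ = atan2(p_y, p_x) ≈ 6.05°.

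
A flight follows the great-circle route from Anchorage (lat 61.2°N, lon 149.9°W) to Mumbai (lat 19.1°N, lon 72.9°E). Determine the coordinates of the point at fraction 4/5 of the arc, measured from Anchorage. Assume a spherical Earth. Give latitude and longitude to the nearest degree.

The haversine formula gives a central angle δ ≈ 1.618 rad (92.7°) between the endpoints.
Interpolate at f = 4/5 with slerp weights a = sin((1−f)δ)/sin δ ≈ 0.318, b = sin(fδ)/sin δ ≈ 0.963.
p = a·p₁ + b·p₂ ≈ (0.135, 0.793, 0.594); φ = arcsin(p_z) ≈ 36.45°, λ = atan2(p_y, p_x) ≈ 80.34°.

≈ lat 36°N, lon 80°E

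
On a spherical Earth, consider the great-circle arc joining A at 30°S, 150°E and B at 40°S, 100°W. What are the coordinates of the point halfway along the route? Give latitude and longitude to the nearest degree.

≈ 51°S, 160°W

Write both endpoints as unit vectors p₁, p₂ with components (cos φ cos λ, cos φ sin λ, sin φ).
The central angle between the endpoints is δ = arccos(p₁·p₂) ≈ 1.476 rad (84.6°).
Interpolate at f = 1/2 with slerp weights a = sin((1−f)δ)/sin δ ≈ 0.676, b = sin(fδ)/sin δ ≈ 0.676.
p = a·p₁ + b·p₂ ≈ (-0.597, -0.217, -0.772); φ = arcsin(p_z) ≈ -50.57°, λ = atan2(p_y, p_x) ≈ -160.00°.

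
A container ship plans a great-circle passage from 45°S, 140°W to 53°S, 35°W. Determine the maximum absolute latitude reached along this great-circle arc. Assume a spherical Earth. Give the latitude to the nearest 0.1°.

The great circle lies in the plane with unit normal n̂ = (p₁ × p₂)/|p₁ × p₂|.
Here n̂_z ≈ +0.461; the vertex latitude is φ_max = arccos|n̂_z| ≈ 62.5°.
Check via Clairaut: cos φ_max = |cos φ₁| · sin C = cos(45.0°)·sin(139.3°) ≈ 0.461, again giving ≈ 62.5°.

≈ 62.5°S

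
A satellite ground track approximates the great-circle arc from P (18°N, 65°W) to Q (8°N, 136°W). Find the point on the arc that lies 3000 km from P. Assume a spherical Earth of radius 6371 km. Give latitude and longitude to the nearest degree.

≈ (17°N, 93°W)

From cos δ = sin φ₁ sin φ₂ + cos φ₁ cos φ₂ cos Δλ, the central angle is δ ≈ 1.214 rad (69.5°). The total great-circle distance is δ·R ≈ 1.214 × 6371 ≈ 7732 km, so the target fraction is f = 3000/7732 ≈ 0.388.
Interpolate at f ≈ 0.388 with slerp weights a = sin((1−f)δ)/sin δ ≈ 0.722, b = sin(fδ)/sin δ ≈ 0.484.
p = a·p₁ + b·p₂ ≈ (-0.055, -0.955, 0.290); φ = arcsin(p_z) ≈ 16.89°, λ = atan2(p_y, p_x) ≈ -93.28°.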